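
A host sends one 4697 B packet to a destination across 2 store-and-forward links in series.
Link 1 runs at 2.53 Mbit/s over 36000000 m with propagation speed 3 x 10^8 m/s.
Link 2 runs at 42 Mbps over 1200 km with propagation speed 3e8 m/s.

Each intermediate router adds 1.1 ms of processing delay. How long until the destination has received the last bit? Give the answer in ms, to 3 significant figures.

141 ms

L = 4697 × 8 = 37576 bits.
Transmission delays (L/R per hop): 14.8522, 0.894667 ms; sum = 15.7468 ms.
Propagation delays (d/s per hop): 120, 4 ms; sum = 124 ms.
Processing at 1 router(s): 1 × 1.1 ms = 1.1 ms.
End-to-end = 141 ms.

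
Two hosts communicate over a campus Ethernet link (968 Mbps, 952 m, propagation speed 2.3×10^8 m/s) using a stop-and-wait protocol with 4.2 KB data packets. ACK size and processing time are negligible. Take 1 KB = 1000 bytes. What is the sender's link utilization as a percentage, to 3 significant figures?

80.7 %

t_tx = L/R = 33600/968000000 = 3.47107e-05 s.
t_prop = 952/2.3e+08 = 4.13913e-06 s; RTT = 8.27826e-06 s.
Cycle = t_tx + RTT = 4.2989e-05 s.
Utilization = t_tx / cycle = 3.47107e-05/4.2989e-05 = 80.7 %.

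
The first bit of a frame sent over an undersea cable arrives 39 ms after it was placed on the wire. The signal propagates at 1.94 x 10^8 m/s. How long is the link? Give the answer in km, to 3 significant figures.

d = s × t_prop = 194000000 × 0.039 = 7570 km.

7570 km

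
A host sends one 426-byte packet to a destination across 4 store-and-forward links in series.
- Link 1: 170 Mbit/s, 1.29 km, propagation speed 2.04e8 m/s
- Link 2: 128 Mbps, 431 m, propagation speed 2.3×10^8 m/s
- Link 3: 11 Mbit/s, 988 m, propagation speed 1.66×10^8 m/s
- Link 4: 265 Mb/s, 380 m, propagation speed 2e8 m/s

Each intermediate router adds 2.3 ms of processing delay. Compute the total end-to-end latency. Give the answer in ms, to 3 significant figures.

L = 426 × 8 = 3408 bits.
Transmission delays (L/R per hop): 0.0200471, 0.026625, 0.309818, 0.0128604 ms; sum = 0.369351 ms.
Propagation delays (d/s per hop): 0.00632353, 0.00187391, 0.00595181, 0.0019 ms; sum = 0.0160492 ms.
Processing at 3 router(s): 3 × 2.3 ms = 6.9 ms.
End-to-end = 7.29 ms.

7.29 ms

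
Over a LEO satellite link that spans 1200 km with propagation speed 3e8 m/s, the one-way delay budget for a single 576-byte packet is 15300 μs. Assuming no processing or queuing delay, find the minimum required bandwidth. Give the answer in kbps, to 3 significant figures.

L = 4608 bits.
Propagation delay = 1200000 / 300000000 = 4000 μs.
Transmission budget = 15300 − 4000 = 11300 μs.
R ≥ L / t_tx = 4608 bits / 0.0113 s = 408 kbps.

408 kbps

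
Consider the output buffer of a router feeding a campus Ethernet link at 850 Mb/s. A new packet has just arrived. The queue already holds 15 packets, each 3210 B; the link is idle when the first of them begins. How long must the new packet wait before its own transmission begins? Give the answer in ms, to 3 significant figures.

Each queued packet: L/R = 25680/850000000 = 0.0302118 ms.
15 queued → 0.453176 ms.
Queuing delay = 0.453 ms.

0.453 ms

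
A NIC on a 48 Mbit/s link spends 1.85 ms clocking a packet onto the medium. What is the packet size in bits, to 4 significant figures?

L = R × t_tx = 48000000 b/s × 0.00185 s = 88800 bits.

88800 bits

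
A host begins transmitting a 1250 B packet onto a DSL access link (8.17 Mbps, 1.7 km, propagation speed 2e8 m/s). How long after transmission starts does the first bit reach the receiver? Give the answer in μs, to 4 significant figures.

8.500 μs

First bit experiences only propagation delay: d/s = 1700/200000000 = 8.500 μs.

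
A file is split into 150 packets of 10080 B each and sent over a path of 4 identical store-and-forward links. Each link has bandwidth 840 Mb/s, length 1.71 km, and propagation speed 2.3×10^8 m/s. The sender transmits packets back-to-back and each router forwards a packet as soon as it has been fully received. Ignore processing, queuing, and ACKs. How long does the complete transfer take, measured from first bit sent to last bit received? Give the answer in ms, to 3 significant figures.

14.7 ms

Per-hop transmission t_tx = L/R = 80640/840000000 = 0.096 ms.
Per-hop propagation t_prop = 1710/2.3e+08 = 0.00743478 ms.
Pipeline fill: first packet needs 4·t_tx to clear all hops; remaining 149 packets each add one t_tx.
Total = (4+150-1)·t_tx + 4·t_prop = 153·0.096 + 4·0.00743478 = 14.7 ms.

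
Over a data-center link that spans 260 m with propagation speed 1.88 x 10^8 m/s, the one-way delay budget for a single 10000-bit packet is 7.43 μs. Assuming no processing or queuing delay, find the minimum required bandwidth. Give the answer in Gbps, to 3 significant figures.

Propagation delay = 260 / 188000000 = 1.38298 μs.
Transmission budget = 7.43 − 1.38298 = 6.04702 μs.
R ≥ L / t_tx = 10000 bits / 6.04702e-06 s = 1.65 Gbps.

1.65 Gbps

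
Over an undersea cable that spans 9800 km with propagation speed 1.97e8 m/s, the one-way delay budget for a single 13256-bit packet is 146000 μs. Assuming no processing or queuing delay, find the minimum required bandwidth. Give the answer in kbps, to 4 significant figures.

137.7 kbps

Propagation delay = 9800000 / 197000000 = 49746.2 μs.
Transmission budget = 146000 − 49746.2 = 96253.8 μs.
R ≥ L / t_tx = 13256 bits / 0.0962538 s = 137.7 kbps.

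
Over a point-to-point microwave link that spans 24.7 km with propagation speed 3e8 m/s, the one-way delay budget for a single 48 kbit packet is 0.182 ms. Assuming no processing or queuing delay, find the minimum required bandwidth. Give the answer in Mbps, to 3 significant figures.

482 Mbps

Propagation delay = 24700 / 300000000 = 0.0823333 ms.
Transmission budget = 0.182 − 0.0823333 = 0.0996667 ms.
R ≥ L / t_tx = 48000 bits / 9.96667e-05 s = 482 Mbps.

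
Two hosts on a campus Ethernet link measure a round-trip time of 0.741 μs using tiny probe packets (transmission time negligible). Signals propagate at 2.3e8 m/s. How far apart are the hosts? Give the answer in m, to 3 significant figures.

One-way propagation = RTT/2 = 0.3705 μs.
d = s × t = 2.3e+08 × 3.705e-07 = 85.2 m.

85.2 m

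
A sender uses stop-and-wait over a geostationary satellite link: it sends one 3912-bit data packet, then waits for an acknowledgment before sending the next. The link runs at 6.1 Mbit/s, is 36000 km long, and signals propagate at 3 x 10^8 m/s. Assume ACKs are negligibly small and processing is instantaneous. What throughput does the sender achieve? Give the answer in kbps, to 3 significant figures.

16.3 kbps

t_tx = L/R = 3912/6100000 = 0.000641311 s.
t_prop = 36000000/300000000 = 0.12 s; RTT = 0.24 s.
Cycle = t_tx + RTT = 0.240641 s.
Throughput = L / cycle = 3912 / 0.240641 = 16.3 kbps.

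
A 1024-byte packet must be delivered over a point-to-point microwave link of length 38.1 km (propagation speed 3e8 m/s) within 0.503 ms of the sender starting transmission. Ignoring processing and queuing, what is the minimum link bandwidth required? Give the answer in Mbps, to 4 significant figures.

L = 8192 bits.
Propagation delay = 38100 / 300000000 = 0.127 ms.
Transmission budget = 0.503 − 0.127 = 0.376 ms.
R ≥ L / t_tx = 8192 bits / 0.000376 s = 21.79 Mbps.

21.79 Mbps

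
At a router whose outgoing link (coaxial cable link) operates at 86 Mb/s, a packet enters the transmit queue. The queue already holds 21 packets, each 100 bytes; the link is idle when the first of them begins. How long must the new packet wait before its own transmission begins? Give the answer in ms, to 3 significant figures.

0.195 ms

Each queued packet: L/R = 800/86000000 = 0.00930233 ms.
21 queued → 0.195349 ms.
Queuing delay = 0.195 ms.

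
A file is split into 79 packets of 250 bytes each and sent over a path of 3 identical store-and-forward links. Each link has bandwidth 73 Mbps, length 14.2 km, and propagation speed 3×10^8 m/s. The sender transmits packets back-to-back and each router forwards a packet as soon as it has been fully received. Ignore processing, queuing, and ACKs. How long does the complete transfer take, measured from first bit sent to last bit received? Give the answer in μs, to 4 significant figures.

Per-hop transmission t_tx = L/R = 2000/73000000 = 27.3973 μs.
Per-hop propagation t_prop = 14200/300000000 = 47.3333 μs.
Pipeline fill: first packet needs 3·t_tx to clear all hops; remaining 78 packets each add one t_tx.
Total = (3+79-1)·t_tx + 3·t_prop = 81·27.3973 + 3·47.3333 = 2361 μs.

2361 μs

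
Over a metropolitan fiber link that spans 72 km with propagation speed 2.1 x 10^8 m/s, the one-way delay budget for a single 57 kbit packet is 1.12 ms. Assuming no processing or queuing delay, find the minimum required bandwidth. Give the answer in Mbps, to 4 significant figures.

Propagation delay = 72000 / 210000000 = 0.342857 ms.
Transmission budget = 1.12 − 0.342857 = 0.777143 ms.
R ≥ L / t_tx = 57000 bits / 0.000777143 s = 73.35 Mbps.

73.35 Mbps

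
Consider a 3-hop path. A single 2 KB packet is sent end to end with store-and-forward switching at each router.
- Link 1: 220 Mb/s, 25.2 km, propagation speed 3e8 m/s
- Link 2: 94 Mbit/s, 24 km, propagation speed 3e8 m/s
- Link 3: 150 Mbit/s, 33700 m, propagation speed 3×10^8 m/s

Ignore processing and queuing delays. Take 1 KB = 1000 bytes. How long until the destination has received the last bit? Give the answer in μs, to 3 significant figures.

L = 16000 bits.
Transmission delays (L/R per hop): 72.7273, 170.213, 106.667 μs; sum = 349.607 μs.
Propagation delays (d/s per hop): 84, 80, 112.333 μs; sum = 276.333 μs.
End-to-end = 626 μs.

626 μs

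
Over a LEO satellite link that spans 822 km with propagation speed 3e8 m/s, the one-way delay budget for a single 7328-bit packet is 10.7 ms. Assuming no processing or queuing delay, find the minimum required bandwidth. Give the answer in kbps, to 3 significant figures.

Propagation delay = 822000 / 300000000 = 2.74 ms.
Transmission budget = 10.7 − 2.74 = 7.96 ms.
R ≥ L / t_tx = 7328 bits / 0.00796 s = 921 kbps.

921 kbps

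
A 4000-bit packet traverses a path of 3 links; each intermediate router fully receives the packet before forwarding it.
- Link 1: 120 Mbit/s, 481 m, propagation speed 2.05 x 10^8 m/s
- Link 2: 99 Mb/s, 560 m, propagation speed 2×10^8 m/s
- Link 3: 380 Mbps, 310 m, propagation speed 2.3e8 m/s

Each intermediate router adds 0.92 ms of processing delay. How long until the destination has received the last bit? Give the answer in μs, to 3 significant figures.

Transmission delays (L/R per hop): 33.3333, 40.404, 10.5263 μs; sum = 84.2637 μs.
Propagation delays (d/s per hop): 2.34634, 2.8, 1.34783 μs; sum = 6.49417 μs.
Processing at 2 router(s): 2 × 0.92 ms = 1840 μs.
End-to-end = 1930 μs.

1930 μs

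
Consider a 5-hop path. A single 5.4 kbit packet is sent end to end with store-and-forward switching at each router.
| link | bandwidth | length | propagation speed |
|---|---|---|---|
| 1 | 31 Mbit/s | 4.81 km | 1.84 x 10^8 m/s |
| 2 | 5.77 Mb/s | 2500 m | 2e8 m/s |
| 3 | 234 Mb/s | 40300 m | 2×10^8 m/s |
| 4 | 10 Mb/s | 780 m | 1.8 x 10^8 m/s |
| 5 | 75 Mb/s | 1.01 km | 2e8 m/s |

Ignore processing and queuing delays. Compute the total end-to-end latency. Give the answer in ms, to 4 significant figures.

1.995 ms

L = 5400 bits.
Transmission delays (L/R per hop): 0.174194, 0.935875, 0.0230769, 0.54, 0.072 ms; sum = 1.74515 ms.
Propagation delays (d/s per hop): 0.0261413, 0.0125, 0.2015, 0.00433333, 0.00505 ms; sum = 0.249525 ms.
End-to-end = 1.995 ms.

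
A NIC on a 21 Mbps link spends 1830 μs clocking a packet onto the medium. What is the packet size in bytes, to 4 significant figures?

4804 bytes

L = R × t_tx = 21000000 b/s × 0.00183 s = 38430 bits.
In bytes: 38430 / 8 = 4804 bytes.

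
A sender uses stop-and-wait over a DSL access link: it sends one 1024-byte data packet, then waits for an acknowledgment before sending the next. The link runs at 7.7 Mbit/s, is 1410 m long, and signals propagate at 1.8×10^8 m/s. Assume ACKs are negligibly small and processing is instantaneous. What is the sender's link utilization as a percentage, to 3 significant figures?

t_tx = L/R = 8192/7700000 = 0.0010639 s.
t_prop = 1410/180000000 = 7.83333e-06 s; RTT = 1.56667e-05 s.
Cycle = t_tx + RTT = 0.00107956 s.
Utilization = t_tx / cycle = 0.0010639/0.00107956 = 98.5 %.

98.5 %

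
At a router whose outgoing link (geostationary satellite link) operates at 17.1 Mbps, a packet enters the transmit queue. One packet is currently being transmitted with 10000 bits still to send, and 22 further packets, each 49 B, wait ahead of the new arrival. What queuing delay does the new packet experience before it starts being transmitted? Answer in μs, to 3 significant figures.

Each queued packet: L/R = 392/17100000 = 22.924 μs.
22 queued → 504.327 μs.
Plus remaining 10000 bits of current packet: 584.795 μs.
Queuing delay = 1090 μs.

1090 μs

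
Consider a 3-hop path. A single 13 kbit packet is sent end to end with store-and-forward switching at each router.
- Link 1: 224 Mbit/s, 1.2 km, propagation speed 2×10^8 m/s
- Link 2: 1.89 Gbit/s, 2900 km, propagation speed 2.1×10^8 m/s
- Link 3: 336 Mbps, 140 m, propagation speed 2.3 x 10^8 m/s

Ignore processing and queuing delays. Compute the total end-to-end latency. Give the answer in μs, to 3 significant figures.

L = 13000 bits.
Transmission delays (L/R per hop): 58.0357, 6.87831, 38.6905 μs; sum = 103.604 μs.
Propagation delays (d/s per hop): 6, 13809.5, 0.608696 μs; sum = 13816.1 μs.
End-to-end = 13900 μs.

13900 μs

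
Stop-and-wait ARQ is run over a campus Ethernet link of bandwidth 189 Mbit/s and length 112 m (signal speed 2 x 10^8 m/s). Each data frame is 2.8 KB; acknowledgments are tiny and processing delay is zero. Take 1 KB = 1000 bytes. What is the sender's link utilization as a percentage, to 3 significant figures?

t_tx = L/R = 22400/189000000 = 0.000118519 s.
t_prop = 112/200000000 = 5.6e-07 s; RTT = 1.12e-06 s.
Cycle = t_tx + RTT = 0.000119639 s.
Utilization = t_tx / cycle = 0.000118519/0.000119639 = 99.1 %.

99.1 %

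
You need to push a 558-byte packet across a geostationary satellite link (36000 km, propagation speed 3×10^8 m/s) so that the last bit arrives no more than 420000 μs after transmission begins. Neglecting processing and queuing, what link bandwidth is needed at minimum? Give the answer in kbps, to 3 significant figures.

L = 4464 bits.
Propagation delay = 36000000 / 300000000 = 120000 μs.
Transmission budget = 420000 − 120000 = 300000 μs.
R ≥ L / t_tx = 4464 bits / 0.3 s = 14.9 kbps.

14.9 kbps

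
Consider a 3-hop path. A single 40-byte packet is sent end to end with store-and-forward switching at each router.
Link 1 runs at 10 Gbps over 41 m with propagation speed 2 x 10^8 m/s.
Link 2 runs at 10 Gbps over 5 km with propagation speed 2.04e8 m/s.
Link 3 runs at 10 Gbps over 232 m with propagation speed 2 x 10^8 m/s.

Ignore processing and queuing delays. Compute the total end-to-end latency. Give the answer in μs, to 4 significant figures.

25.97 μs

L = 40 × 8 = 320 bits.
Transmission delay per hop = L/R = 320/10000000000 = 0.032 μs; 3 hops → 0.096 μs.
Propagation delays (d/s per hop): 0.205, 24.5098, 1.16 μs; sum = 25.8748 μs.
End-to-end = 25.97 μs.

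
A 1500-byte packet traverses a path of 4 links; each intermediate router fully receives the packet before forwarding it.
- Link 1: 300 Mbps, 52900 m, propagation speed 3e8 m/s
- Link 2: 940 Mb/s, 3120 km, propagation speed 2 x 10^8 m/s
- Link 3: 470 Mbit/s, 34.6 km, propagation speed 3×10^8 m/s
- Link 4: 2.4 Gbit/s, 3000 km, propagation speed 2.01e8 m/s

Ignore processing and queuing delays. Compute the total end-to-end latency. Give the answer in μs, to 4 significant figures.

L = 1500 × 8 = 12000 bits.
Transmission delays (L/R per hop): 40, 12.766, 25.5319, 5 μs; sum = 83.2979 μs.
Propagation delays (d/s per hop): 176.333, 15600, 115.333, 14925.4 μs; sum = 30817 μs.
End-to-end = 30900 μs.

30900 μs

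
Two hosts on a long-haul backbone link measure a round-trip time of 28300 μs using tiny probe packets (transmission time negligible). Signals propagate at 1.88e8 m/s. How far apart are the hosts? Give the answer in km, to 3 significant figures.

One-way propagation = RTT/2 = 14150 μs.
d = s × t = 188000000 × 0.01415 = 2660 km.

2660 km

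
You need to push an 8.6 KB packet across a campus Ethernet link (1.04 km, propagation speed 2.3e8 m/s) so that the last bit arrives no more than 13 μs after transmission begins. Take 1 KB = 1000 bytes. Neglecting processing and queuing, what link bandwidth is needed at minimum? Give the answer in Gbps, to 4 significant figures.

L = 68800 bits.
Propagation delay = 1040 / 2.3e+08 = 4.52174 μs.
Transmission budget = 13 − 4.52174 = 8.47826 μs.
R ≥ L / t_tx = 68800 bits / 8.47826e-06 s = 8.115 Gbps.

8.115 Gbps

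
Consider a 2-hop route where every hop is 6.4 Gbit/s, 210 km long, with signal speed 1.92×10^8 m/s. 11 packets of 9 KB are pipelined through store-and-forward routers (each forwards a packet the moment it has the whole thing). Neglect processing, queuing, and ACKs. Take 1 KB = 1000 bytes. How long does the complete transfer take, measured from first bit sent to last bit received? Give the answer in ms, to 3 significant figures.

2.32 ms

Per-hop transmission t_tx = L/R = 72000/6400000000 = 0.01125 ms.
Per-hop propagation t_prop = 210000/192000000 = 1.09375 ms.
Pipeline fill: first packet needs 2·t_tx to clear all hops; remaining 10 packets each add one t_tx.
Total = (2+11-1)·t_tx + 2·t_prop = 12·0.01125 + 2·1.09375 = 2.32 ms.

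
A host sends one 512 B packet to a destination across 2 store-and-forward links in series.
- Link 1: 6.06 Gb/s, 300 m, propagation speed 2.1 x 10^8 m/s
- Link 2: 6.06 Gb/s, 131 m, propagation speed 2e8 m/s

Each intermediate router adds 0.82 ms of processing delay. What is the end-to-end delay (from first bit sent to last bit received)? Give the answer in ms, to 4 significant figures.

0.8234 ms

L = 512 × 8 = 4096 bits.
Transmission delay per hop = L/R = 4096/6060000000 = 0.000675908 ms; 2 hops → 0.00135182 ms.
Propagation delays (d/s per hop): 0.00142857, 0.000655 ms; sum = 0.00208357 ms.
Processing at 1 router(s): 1 × 0.82 ms = 0.82 ms.
End-to-end = 0.8234 ms.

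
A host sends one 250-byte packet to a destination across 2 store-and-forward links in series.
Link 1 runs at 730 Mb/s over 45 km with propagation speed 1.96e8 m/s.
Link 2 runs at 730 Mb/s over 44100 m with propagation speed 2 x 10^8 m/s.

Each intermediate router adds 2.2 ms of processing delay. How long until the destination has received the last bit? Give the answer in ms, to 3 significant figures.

L = 250 × 8 = 2000 bits.
Transmission delay per hop = L/R = 2000/730000000 = 0.00273973 ms; 2 hops → 0.00547945 ms.
Propagation delays (d/s per hop): 0.229592, 0.2205 ms; sum = 0.450092 ms.
Processing at 1 router(s): 1 × 2.2 ms = 2.2 ms.
End-to-end = 2.66 ms.

2.66 ms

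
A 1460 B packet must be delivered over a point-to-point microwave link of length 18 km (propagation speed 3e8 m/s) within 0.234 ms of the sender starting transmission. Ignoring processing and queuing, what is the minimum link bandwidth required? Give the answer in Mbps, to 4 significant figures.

L = 11680 bits.
Propagation delay = 18000 / 300000000 = 0.06 ms.
Transmission budget = 0.234 − 0.06 = 0.174 ms.
R ≥ L / t_tx = 11680 bits / 0.000174 s = 67.13 Mbps.

67.13 Mbps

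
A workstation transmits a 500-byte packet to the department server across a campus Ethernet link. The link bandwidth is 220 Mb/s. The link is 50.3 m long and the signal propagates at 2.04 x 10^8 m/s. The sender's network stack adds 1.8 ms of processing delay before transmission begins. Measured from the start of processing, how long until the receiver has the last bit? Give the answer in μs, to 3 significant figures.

1820 μs

L = 500 × 8 = 4000 bits.
Transmission delay = L/R = 4000 / 220000000 = 18.1818 μs.
Propagation delay = d/s = 50.3 m / 204000000 m/s = 0.246569 μs.
Plus processing delay 1.8 ms = 1800 μs.
Total = 1820 μs.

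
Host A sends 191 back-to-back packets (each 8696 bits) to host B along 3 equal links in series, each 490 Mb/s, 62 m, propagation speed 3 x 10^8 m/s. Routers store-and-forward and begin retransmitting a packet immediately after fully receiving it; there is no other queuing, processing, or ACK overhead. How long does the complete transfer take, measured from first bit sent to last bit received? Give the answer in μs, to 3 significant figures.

3430 μs

Per-hop transmission t_tx = L/R = 8696/490000000 = 17.7469 μs.
Per-hop propagation t_prop = 62/300000000 = 0.206667 μs.
Pipeline fill: first packet needs 3·t_tx to clear all hops; remaining 190 packets each add one t_tx.
Total = (3+191-1)·t_tx + 3·t_prop = 193·17.7469 + 3·0.206667 = 3430 μs.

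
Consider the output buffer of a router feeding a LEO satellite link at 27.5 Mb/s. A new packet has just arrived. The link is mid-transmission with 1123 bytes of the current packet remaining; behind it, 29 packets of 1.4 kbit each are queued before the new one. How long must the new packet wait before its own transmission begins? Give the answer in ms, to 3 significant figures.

Each queued packet: L/R = 1400/27500000 = 0.0509091 ms.
29 queued → 1.47636 ms.
Plus remaining 8984 bits of current packet: 0.326691 ms.
Queuing delay = 1.80 ms.

1.80 ms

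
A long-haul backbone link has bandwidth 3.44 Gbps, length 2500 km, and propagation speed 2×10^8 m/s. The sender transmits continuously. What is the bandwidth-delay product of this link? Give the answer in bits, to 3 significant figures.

Propagation delay = 2500000 / 200000000 = 0.0125 s.
BDP = R × t_prop = 3440000000 × 0.0125 = 43000000 bits.

43000000 bits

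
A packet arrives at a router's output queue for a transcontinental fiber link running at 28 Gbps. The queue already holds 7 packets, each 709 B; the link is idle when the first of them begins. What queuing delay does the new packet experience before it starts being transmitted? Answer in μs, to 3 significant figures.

1.42 μs

Each queued packet: L/R = 5672/28000000000 = 0.202571 μs.
7 queued → 1.418 μs.
Queuing delay = 1.42 μs.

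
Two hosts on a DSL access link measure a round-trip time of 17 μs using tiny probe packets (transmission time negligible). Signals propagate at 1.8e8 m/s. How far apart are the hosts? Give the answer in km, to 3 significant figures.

One-way propagation = RTT/2 = 8.5 μs.
d = s × t = 180000000 × 8.5e-06 = 1.53 km.

1.53 km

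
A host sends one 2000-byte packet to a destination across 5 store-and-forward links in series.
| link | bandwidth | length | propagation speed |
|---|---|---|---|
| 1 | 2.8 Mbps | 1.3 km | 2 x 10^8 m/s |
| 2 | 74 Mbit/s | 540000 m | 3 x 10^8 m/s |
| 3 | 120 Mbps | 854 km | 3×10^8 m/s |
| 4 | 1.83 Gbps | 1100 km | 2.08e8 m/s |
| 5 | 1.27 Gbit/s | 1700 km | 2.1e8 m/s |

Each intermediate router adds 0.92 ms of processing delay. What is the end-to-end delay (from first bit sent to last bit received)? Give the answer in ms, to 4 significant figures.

27.80 ms

L = 2000 × 8 = 16000 bits.
Transmission delays (L/R per hop): 5.71429, 0.216216, 0.133333, 0.00874317, 0.0125984 ms; sum = 6.08518 ms.
Propagation delays (d/s per hop): 0.0065, 1.8, 2.84667, 5.28846, 8.09524 ms; sum = 18.0369 ms.
Processing at 4 router(s): 4 × 0.92 ms = 3.68 ms.
End-to-end = 27.80 ms.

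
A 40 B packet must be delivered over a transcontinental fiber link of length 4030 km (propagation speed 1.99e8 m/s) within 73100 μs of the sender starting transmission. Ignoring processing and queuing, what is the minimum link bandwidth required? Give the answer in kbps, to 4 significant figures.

6.055 kbps

L = 320 bits.
Propagation delay = 4030000 / 199000000 = 20251.3 μs.
Transmission budget = 73100 − 20251.3 = 52848.7 μs.
R ≥ L / t_tx = 320 bits / 0.0528487 s = 6.055 kbps.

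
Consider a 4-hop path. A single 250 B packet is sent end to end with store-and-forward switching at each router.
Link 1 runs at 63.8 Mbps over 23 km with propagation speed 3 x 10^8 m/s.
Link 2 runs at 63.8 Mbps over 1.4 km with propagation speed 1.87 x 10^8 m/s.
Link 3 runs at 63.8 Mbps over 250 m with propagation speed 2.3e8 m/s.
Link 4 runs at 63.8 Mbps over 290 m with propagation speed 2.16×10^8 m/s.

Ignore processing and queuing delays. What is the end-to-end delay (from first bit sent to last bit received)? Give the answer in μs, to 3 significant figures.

212 μs

L = 250 × 8 = 2000 bits.
Transmission delay per hop = L/R = 2000/63800000 = 31.348 μs; 4 hops → 125.392 μs.
Propagation delays (d/s per hop): 76.6667, 7.48663, 1.08696, 1.34259 μs; sum = 86.5828 μs.
End-to-end = 212 μs.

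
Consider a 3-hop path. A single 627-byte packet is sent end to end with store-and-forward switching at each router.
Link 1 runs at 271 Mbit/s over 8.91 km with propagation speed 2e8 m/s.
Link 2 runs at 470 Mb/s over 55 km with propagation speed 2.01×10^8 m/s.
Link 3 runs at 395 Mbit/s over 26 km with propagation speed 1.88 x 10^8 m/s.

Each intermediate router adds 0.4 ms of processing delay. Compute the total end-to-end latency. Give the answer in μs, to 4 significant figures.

L = 627 × 8 = 5016 bits.
Transmission delays (L/R per hop): 18.5092, 10.6723, 12.6987 μs; sum = 41.8803 μs.
Propagation delays (d/s per hop): 44.55, 273.632, 138.298 μs; sum = 456.48 μs.
Processing at 2 router(s): 2 × 0.4 ms = 800 μs.
End-to-end = 1298 μs.

1298 μs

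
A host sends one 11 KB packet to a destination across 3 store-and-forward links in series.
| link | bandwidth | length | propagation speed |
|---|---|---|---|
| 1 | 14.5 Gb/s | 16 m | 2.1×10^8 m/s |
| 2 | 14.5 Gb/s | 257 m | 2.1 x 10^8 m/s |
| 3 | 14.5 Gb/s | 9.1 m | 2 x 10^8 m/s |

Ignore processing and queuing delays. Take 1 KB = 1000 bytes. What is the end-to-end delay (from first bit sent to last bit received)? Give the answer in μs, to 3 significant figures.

19.6 μs

L = 88000 bits.
Transmission delay per hop = L/R = 88000/14500000000 = 6.06897 μs; 3 hops → 18.2069 μs.
Propagation delays (d/s per hop): 0.0761905, 1.22381, 0.0455 μs; sum = 1.3455 μs.
End-to-end = 19.6 μs.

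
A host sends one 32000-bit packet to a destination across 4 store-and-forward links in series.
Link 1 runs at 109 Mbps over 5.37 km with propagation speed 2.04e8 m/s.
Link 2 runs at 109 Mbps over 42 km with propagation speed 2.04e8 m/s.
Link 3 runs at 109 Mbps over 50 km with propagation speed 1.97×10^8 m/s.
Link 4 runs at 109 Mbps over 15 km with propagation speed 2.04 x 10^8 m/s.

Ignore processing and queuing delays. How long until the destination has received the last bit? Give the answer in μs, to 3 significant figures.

Transmission delay per hop = L/R = 32000/109000000 = 293.578 μs; 4 hops → 1174.31 μs.
Propagation delays (d/s per hop): 26.3235, 205.882, 253.807, 73.5294 μs; sum = 559.542 μs.
End-to-end = 1730 μs.

1730 μs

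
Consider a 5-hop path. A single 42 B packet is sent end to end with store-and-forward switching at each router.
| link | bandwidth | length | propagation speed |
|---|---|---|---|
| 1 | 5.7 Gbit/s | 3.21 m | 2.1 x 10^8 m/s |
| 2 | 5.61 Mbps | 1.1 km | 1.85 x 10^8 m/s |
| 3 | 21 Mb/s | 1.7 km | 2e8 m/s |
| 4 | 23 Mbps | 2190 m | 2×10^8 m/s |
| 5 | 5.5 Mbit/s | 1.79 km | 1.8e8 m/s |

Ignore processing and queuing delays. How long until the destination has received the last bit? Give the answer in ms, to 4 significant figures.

0.1870 ms

L = 42 × 8 = 336 bits.
Transmission delays (L/R per hop): 5.89474e-05, 0.059893, 0.016, 0.0146087, 0.0610909 ms; sum = 0.151652 ms.
Propagation delays (d/s per hop): 1.52857e-05, 0.00594595, 0.0085, 0.01095, 0.00994444 ms; sum = 0.0353557 ms.
End-to-end = 0.1870 ms.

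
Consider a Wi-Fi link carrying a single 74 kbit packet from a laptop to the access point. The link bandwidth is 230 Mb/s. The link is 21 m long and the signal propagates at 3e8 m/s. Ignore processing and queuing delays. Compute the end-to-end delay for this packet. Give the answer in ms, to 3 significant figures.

L = 74000 bits.
Transmission delay = L/R = 74000 / 230000000 = 0.321739 ms.
Propagation delay = d/s = 21 m / 300000000 m/s = 7e-05 ms.
Total = 0.322 ms.

0.322 ms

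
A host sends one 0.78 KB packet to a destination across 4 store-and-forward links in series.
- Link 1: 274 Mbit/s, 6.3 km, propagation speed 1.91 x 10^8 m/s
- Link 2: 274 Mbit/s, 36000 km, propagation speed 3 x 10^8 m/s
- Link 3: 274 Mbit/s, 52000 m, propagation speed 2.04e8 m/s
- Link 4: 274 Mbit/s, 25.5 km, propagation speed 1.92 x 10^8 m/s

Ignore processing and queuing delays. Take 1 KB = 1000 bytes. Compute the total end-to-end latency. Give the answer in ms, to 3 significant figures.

L = 6240 bits.
Transmission delay per hop = L/R = 6240/274000000 = 0.0227737 ms; 4 hops → 0.0910949 ms.
Propagation delays (d/s per hop): 0.0329843, 120, 0.254902, 0.132813 ms; sum = 120.421 ms.
End-to-end = 121 ms.

121 ms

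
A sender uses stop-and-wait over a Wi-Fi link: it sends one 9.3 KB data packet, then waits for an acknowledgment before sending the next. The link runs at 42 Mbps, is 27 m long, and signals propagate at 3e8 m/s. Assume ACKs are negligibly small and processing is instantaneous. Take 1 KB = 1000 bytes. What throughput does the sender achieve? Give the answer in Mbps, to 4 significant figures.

t_tx = L/R = 74400/42000000 = 0.00177143 s.
t_prop = 27/300000000 = 9e-08 s; RTT = 1.8e-07 s.
Cycle = t_tx + RTT = 0.00177161 s.
Throughput = L / cycle = 74400 / 0.00177161 = 42.00 Mbps.

42.00 Mbps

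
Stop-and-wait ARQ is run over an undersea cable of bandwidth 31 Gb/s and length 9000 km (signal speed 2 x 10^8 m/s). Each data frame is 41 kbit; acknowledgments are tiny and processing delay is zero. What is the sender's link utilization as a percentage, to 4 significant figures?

t_tx = L/R = 41000/31000000000 = 1.32258e-06 s.
t_prop = 9000000/200000000 = 0.045 s; RTT = 0.09 s.
Cycle = t_tx + RTT = 0.0900013 s.
Utilization = t_tx / cycle = 1.32258e-06/0.0900013 = 0.001470 %.

0.001470 %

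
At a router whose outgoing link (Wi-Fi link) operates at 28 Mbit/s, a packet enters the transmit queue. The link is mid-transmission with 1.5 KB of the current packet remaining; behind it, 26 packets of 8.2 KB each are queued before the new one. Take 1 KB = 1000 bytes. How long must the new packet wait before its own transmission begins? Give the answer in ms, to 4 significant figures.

Each queued packet: L/R = 65600/28000000 = 2.34286 ms.
26 queued → 60.9143 ms.
Plus remaining 12000 bits of current packet: 0.428571 ms.
Queuing delay = 61.34 ms.

61.34 ms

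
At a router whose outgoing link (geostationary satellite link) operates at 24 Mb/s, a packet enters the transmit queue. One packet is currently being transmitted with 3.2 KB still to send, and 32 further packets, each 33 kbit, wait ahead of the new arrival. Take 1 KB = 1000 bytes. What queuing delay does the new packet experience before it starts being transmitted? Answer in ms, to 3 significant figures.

45.1 ms

Each queued packet: L/R = 33000/24000000 = 1.375 ms.
32 queued → 44 ms.
Plus remaining 25600 bits of current packet: 1.06667 ms.
Queuing delay = 45.1 ms.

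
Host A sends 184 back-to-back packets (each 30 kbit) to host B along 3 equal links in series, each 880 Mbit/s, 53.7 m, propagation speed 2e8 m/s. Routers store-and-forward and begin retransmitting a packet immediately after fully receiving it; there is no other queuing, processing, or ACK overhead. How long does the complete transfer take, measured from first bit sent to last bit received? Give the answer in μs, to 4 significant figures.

Per-hop transmission t_tx = L/R = 30000/880000000 = 34.0909 μs.
Per-hop propagation t_prop = 53.7/200000000 = 0.2685 μs.
Pipeline fill: first packet needs 3·t_tx to clear all hops; remaining 183 packets each add one t_tx.
Total = (3+184-1)·t_tx + 3·t_prop = 186·34.0909 + 3·0.2685 = 6342 μs.

6342 μs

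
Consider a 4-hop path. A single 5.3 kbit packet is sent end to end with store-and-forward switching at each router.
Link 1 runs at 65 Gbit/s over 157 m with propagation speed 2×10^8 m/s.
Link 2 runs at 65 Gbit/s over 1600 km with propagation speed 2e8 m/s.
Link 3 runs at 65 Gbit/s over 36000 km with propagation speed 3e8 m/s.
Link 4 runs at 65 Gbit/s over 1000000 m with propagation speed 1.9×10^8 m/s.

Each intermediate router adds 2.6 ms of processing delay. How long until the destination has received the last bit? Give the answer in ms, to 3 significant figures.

141 ms

L = 5300 bits.
Transmission delay per hop = L/R = 5300/65000000000 = 8.15385e-05 ms; 4 hops → 0.000326154 ms.
Propagation delays (d/s per hop): 0.000785, 8, 120, 5.26316 ms; sum = 133.264 ms.
Processing at 3 router(s): 3 × 2.6 ms = 7.8 ms.
End-to-end = 141 ms.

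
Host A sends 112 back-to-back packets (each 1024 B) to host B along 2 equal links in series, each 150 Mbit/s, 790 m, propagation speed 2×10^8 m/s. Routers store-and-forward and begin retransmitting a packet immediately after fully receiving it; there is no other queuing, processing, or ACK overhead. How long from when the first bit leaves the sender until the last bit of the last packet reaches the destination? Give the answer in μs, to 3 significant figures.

Per-hop transmission t_tx = L/R = 8192/150000000 = 54.6133 μs.
Per-hop propagation t_prop = 790/200000000 = 3.95 μs.
Pipeline fill: first packet needs 2·t_tx to clear all hops; remaining 111 packets each add one t_tx.
Total = (2+112-1)·t_tx + 2·t_prop = 113·54.6133 + 2·3.95 = 6180 μs.

6180 μs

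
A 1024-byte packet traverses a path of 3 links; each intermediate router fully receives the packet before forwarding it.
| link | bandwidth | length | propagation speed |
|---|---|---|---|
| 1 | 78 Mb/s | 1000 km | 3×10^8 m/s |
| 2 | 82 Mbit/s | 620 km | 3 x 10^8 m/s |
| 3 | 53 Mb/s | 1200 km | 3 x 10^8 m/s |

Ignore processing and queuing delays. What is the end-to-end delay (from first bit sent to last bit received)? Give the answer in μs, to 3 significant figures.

9760 μs

L = 1024 × 8 = 8192 bits.
Transmission delays (L/R per hop): 105.026, 99.9024, 154.566 μs; sum = 359.494 μs.
Propagation delays (d/s per hop): 3333.33, 2066.67, 4000 μs; sum = 9400 μs.
End-to-end = 9760 μs.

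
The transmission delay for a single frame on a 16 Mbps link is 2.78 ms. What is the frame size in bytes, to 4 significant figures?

5560 bytes

L = R × t_tx = 16000000 b/s × 0.00278 s = 44480 bits.
In bytes: 44480 / 8 = 5560 bytes.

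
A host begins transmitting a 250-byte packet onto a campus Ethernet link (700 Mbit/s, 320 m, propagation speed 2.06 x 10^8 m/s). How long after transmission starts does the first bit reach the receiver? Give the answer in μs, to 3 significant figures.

1.55 μs

First bit experiences only propagation delay: d/s = 320/206000000 = 1.55 μs.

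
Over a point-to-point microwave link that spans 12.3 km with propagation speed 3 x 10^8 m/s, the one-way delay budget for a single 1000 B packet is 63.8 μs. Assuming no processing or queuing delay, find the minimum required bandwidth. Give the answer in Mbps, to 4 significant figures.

L = 8000 bits.
Propagation delay = 12300 / 300000000 = 41 μs.
Transmission budget = 63.8 − 41 = 22.8 μs.
R ≥ L / t_tx = 8000 bits / 2.28e-05 s = 350.9 Mbps.

350.9 Mbps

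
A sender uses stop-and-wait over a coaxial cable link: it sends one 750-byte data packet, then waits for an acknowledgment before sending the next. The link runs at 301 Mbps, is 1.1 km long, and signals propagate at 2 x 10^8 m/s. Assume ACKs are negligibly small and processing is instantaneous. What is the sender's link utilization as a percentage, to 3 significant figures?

t_tx = L/R = 6000/301000000 = 1.99336e-05 s.
t_prop = 1100/200000000 = 5.5e-06 s; RTT = 1.1e-05 s.
Cycle = t_tx + RTT = 3.09336e-05 s.
Utilization = t_tx / cycle = 1.99336e-05/3.09336e-05 = 64.4 %.

64.4 %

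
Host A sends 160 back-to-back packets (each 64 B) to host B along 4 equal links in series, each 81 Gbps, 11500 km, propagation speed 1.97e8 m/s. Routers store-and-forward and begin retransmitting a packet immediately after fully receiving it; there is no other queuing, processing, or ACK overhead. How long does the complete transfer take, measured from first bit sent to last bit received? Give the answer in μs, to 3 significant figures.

234000 μs

Per-hop transmission t_tx = L/R = 512/81000000000 = 0.00632099 μs.
Per-hop propagation t_prop = 11500000/197000000 = 58375.6 μs.
Pipeline fill: first packet needs 4·t_tx to clear all hops; remaining 159 packets each add one t_tx.
Total = (4+160-1)·t_tx + 4·t_prop = 163·0.00632099 + 4·58375.6 = 234000 μs.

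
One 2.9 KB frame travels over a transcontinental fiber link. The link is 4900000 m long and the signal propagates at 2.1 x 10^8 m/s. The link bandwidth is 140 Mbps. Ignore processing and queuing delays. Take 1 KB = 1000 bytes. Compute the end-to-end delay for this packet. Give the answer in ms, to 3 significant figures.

L = 23200 bits.
Transmission delay = L/R = 23200 / 140000000 = 0.165714 ms.
Propagation delay = d/s = 4900000 m / 210000000 m/s = 23.3333 ms.
Total = 23.5 ms.

23.5 ms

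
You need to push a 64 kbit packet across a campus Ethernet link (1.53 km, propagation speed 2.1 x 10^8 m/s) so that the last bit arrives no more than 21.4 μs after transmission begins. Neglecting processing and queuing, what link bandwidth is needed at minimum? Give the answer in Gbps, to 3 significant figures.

Propagation delay = 1530 / 210000000 = 7.28571 μs.
Transmission budget = 21.4 − 7.28571 = 14.1143 μs.
R ≥ L / t_tx = 64000 bits / 1.41143e-05 s = 4.53 Gbps.

4.53 Gbps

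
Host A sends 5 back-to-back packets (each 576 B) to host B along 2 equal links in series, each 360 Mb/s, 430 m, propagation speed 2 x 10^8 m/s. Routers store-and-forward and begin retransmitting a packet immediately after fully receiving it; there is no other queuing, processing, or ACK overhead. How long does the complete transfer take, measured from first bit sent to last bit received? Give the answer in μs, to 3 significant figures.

Per-hop transmission t_tx = L/R = 4608/360000000 = 12.8 μs.
Per-hop propagation t_prop = 430/200000000 = 2.15 μs.
Pipeline fill: first packet needs 2·t_tx to clear all hops; remaining 4 packets each add one t_tx.
Total = (2+5-1)·t_tx + 2·t_prop = 6·12.8 + 2·2.15 = 81.1 μs.

81.1 μs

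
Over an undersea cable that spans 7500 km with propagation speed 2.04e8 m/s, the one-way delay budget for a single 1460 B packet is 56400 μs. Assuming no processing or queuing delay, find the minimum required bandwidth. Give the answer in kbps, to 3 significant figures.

595 kbps

L = 11680 bits.
Propagation delay = 7500000 / 204000000 = 36764.7 μs.
Transmission budget = 56400 − 36764.7 = 19635.3 μs.
R ≥ L / t_tx = 11680 bits / 0.0196353 s = 595 kbps.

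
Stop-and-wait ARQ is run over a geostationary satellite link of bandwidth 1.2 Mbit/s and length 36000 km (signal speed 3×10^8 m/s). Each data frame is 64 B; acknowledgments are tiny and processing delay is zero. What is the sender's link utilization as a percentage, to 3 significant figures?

t_tx = L/R = 512/1200000 = 0.000426667 s.
t_prop = 36000000/300000000 = 0.12 s; RTT = 0.24 s.
Cycle = t_tx + RTT = 0.240427 s.
Utilization = t_tx / cycle = 0.000426667/0.240427 = 0.177 %.

0.177 %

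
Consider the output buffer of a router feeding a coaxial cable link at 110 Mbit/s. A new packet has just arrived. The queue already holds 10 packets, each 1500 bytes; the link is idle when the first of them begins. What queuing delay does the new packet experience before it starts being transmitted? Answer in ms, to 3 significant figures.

1.09 ms

Each queued packet: L/R = 12000/110000000 = 0.109091 ms.
10 queued → 1.09091 ms.
Queuing delay = 1.09 ms.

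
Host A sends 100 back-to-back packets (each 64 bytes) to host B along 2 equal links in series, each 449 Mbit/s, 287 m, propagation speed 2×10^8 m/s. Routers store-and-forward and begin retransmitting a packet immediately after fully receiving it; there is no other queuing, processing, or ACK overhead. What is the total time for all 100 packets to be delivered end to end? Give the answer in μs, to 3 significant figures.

118 μs

Per-hop transmission t_tx = L/R = 512/449000000 = 1.14031 μs.
Per-hop propagation t_prop = 287/200000000 = 1.435 μs.
Pipeline fill: first packet needs 2·t_tx to clear all hops; remaining 99 packets each add one t_tx.
Total = (2+100-1)·t_tx + 2·t_prop = 101·1.14031 + 2·1.435 = 118 μs.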